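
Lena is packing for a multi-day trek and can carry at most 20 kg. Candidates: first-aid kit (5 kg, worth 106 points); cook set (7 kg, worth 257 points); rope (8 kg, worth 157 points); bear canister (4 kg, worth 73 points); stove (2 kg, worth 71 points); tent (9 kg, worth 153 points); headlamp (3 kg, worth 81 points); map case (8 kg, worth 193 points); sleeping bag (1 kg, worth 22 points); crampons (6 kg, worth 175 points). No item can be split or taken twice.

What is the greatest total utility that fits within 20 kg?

609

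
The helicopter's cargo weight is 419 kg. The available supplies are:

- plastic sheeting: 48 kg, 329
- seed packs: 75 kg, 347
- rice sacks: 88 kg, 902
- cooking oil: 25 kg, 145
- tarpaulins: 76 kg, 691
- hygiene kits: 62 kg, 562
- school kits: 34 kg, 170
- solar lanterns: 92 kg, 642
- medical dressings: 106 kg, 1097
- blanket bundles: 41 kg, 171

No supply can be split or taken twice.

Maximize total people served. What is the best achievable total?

3751

Filling by ratio: plastic sheeting + rice sacks + cooking oil + tarpaulins + hygiene kits + medical dressings for 3726, with 14 kg left unused.
Dropping cooking oil frees 25 kg; slotting in school kits (34 kg) lifts the total to 3751 at 414 kg.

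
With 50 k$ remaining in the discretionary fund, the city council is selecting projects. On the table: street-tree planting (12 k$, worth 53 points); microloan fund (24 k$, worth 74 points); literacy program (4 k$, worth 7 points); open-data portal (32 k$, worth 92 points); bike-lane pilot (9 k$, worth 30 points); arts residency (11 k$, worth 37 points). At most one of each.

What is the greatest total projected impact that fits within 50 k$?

164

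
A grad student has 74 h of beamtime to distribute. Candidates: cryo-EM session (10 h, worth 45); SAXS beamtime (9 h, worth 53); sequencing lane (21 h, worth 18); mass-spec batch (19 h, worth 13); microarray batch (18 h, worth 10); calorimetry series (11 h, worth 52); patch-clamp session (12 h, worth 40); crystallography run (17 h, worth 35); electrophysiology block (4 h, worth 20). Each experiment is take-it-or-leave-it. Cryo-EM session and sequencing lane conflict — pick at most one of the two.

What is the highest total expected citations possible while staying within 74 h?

245

By expected citations per h: SAXS beamtime 5.89, electrophysiology block 5.00, calorimetry series 4.73 lead.
Best packing: cryo-EM session + SAXS beamtime + calorimetry series + patch-clamp session + crystallography run + electrophysiology block — 63 h, 245 total.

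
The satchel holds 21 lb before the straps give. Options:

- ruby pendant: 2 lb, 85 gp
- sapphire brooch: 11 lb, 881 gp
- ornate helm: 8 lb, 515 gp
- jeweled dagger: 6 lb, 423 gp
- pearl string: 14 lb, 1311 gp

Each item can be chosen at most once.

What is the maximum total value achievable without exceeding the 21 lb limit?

Jeweled dagger + pearl string uses 20 of the 21 lb and totals 1734.
The closest alternative, ruby pendant + sapphire brooch + ornate helm, reaches only 1481.

1734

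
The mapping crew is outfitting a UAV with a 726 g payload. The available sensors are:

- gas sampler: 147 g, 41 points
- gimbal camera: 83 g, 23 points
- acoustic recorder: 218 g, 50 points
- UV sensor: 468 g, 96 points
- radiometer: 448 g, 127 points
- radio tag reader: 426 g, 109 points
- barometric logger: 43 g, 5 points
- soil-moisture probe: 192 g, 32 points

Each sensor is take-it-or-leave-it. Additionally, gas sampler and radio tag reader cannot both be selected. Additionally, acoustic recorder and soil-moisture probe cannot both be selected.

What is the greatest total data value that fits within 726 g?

196

By data value per g: radiometer 0.28, gas sampler 0.28, gimbal camera 0.28, radio tag reader 0.26 lead.
Best packing: gas sampler + gimbal camera + radiometer + barometric logger — 721 g, 196 total.
Runner-up gas sampler + gimbal camera + radiometer tops out at 191.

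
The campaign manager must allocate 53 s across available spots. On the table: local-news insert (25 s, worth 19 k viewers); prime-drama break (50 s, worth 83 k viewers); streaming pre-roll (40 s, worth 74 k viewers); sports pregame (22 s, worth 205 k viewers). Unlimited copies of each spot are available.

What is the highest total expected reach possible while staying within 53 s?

By expected reach per s: sports pregame 9.32, streaming pre-roll 1.85, prime-drama break 1.66, local-news insert 0.76 lead.
The ratio ordering already packs tightly: 2×sports pregame, 44 s, 410.
The spare 9 s is too small for any remaining spot, and no exchange beats 410.

410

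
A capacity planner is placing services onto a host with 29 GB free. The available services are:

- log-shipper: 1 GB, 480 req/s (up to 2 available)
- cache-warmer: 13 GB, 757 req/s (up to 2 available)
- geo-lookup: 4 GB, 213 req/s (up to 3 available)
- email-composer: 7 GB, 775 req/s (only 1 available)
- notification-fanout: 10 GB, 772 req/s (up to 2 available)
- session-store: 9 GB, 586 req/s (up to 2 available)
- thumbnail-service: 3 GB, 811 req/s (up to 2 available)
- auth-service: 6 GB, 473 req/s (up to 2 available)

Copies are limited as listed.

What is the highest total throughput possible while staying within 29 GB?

Greedy by ratio would take 2×log-shipper + email-composer + 2×thumbnail-service + 2×auth-service: 27 GB used, total 4303.
The 12 GB tied up in 2×auth-service is better spent on geo-lookup + notification-fanout — total rises to 4342 (29 GB).
Nothing else within 29 GB beats 4342.

4342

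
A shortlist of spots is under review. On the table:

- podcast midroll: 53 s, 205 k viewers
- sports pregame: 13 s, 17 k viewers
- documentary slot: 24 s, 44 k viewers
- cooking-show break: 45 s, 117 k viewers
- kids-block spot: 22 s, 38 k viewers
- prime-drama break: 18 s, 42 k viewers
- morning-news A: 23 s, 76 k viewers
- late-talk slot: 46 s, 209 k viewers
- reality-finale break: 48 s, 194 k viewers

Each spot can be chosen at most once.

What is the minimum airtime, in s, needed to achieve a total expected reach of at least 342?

94

Need the lightest bundle worth ≥ 342.
late-talk slot + reality-finale break: 403 expected reach at 94 s.
Below 94 s the best achievable stays under 342.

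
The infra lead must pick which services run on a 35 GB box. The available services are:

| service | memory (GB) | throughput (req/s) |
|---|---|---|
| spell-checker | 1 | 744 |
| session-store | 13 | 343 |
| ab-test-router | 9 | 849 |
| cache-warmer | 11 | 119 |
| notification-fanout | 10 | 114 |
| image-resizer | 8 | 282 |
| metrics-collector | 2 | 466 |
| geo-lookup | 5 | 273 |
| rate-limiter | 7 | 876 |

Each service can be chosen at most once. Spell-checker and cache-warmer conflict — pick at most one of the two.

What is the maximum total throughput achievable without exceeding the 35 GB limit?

Ranking by ratio (throughput/GB): spell-checker 744.00, metrics-collector 233.00, rate-limiter 125.14.
Spell-checker + ab-test-router + image-resizer + metrics-collector + geo-lookup + rate-limiter uses 32 of the 35 GB and totals 3490.
Next best is spell-checker + ab-test-router + notification-fanout + metrics-collector + geo-lookup + rate-limiter at 3322 (34 GB) — short by 168.

3490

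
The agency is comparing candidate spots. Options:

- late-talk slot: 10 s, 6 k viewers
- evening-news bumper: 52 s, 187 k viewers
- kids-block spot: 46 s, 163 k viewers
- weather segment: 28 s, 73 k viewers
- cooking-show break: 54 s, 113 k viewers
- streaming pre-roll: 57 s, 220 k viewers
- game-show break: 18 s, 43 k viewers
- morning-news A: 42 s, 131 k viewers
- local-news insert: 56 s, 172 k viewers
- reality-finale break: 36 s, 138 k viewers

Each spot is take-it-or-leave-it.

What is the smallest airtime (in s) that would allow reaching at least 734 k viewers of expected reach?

209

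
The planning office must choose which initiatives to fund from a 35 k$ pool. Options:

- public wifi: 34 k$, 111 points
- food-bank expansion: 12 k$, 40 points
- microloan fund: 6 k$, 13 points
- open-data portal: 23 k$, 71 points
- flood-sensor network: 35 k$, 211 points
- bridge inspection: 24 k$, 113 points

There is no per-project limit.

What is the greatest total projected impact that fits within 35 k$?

211

Ranking by ratio (projected impact/k$): flood-sensor network 6.03, bridge inspection 4.71, food-bank expansion 3.33.
Taking flood-sensor network: 35 k$ used, 211 in projected impact.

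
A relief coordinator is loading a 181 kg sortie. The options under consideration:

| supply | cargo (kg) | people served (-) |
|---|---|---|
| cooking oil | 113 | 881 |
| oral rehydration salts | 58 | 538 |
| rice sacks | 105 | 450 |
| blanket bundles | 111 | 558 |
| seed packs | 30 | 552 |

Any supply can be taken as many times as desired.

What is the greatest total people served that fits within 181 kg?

3312

Best packing: 6×seed packs — 180 kg, 3312 total.
No other feasible combination exceeds 3312.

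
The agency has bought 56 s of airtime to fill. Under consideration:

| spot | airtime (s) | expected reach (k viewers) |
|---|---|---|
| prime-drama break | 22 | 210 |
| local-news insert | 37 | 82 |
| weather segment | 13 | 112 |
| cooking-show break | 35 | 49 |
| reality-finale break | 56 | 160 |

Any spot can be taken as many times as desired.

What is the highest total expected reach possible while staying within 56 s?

448

Ranking by ratio (expected reach/s): prime-drama break 9.55, weather segment 8.62, reality-finale break 2.86.
The ratio heuristic lands on 2×prime-drama break (420) but leaves 12 s idle.
The 44 s tied up in 2×prime-drama break is better spent on 4×weather segment — total rises to 448 (52 s).
Every other selection either busts 56 s or fails to beat 448.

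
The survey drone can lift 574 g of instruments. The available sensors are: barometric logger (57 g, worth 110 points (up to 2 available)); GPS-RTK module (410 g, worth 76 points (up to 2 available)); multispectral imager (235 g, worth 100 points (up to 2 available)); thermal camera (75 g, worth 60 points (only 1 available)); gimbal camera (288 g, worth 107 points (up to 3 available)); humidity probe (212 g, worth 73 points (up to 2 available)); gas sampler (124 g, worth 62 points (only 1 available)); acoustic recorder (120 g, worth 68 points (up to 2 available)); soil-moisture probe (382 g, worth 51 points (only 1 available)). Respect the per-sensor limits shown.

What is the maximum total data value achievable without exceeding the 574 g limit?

By data value per g: barometric logger 1.93, thermal camera 0.80, acoustic recorder 0.57, gas sampler 0.50 lead.
Best packing: 2×barometric logger + thermal camera + gas sampler + 2×acoustic recorder — 553 g, 478 total.

478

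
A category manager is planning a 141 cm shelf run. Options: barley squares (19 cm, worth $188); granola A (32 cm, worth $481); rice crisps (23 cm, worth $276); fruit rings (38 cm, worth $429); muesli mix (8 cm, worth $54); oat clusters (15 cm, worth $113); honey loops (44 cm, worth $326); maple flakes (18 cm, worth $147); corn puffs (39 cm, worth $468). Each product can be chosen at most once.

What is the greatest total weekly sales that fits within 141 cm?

1708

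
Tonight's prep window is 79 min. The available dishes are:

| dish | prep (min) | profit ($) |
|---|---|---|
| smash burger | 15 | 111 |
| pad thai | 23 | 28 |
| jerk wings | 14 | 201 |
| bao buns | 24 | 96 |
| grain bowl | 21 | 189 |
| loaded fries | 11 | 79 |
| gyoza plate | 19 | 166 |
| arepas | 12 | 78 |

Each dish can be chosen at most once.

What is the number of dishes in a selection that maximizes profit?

5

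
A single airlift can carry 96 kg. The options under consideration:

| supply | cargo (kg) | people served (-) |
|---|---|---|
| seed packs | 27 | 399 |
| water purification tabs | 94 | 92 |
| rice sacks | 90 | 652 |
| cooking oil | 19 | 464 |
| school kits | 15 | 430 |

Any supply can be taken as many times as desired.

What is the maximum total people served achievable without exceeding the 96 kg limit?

2614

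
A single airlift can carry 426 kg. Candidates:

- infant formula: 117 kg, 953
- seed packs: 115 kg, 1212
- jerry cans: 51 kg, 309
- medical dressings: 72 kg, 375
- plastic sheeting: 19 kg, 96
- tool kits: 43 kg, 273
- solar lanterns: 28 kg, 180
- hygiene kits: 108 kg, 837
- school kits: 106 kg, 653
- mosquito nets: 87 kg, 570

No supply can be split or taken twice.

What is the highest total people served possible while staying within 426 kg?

3491

By people served per kg: seed packs 10.54, infant formula 8.15, hygiene kits 7.75 lead.
Greedy by ratio would take infant formula + seed packs + tool kits + solar lanterns + hygiene kits: 411 kg used, total 3455.
The 43 kg tied up in tool kits is better spent on jerry cans — total rises to 3491 (419 kg).
Runner-up infant formula + seed packs + tool kits + solar lanterns + hygiene kits tops out at 3455.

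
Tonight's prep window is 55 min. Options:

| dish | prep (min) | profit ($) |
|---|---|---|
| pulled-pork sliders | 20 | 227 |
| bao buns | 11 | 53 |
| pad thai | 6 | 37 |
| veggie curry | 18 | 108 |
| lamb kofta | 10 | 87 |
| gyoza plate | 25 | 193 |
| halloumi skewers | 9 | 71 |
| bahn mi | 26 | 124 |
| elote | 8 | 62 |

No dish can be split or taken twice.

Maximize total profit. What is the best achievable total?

507

Density check — pulled-pork sliders 11.35, lamb kofta 8.70, halloumi skewers 7.89 are the best per min.
Taking the top-ratio dishes first gives pulled-pork sliders + pad thai + lamb kofta + halloumi skewers + elote for 484 (53 min).
Dropping pad thai and halloumi skewers and elote frees 23 min; slotting in gyoza plate (25 min) lifts the total to 507 at 55 min.
Nothing else within 55 min beats 507.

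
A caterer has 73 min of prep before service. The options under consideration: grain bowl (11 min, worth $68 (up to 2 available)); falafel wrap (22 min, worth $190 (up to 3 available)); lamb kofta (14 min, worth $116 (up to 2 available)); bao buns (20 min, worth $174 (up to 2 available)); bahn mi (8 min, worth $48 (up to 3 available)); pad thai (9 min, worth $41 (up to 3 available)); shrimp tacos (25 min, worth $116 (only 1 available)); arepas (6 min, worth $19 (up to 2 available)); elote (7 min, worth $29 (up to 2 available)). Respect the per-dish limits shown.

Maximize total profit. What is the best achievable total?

612

Ranking by ratio (profit/min): bao buns 8.70, falafel wrap 8.64, lamb kofta 8.29, grain bowl 6.18.
Greedy by ratio would take grain bowl + falafel wrap + 2×bao buns: 73 min used, total 606.
Dropping grain bowl and 2×bao buns frees 51 min; slotting in falafel wrap + 2×lamb kofta (50 min) lifts the total to 612 at 72 min.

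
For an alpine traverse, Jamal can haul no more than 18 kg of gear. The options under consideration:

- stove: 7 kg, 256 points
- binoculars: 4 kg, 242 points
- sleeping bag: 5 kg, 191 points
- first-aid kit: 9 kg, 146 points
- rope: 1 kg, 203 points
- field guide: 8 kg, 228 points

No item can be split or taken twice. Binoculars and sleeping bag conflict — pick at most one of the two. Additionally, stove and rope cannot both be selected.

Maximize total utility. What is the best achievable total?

673

Best packing: binoculars + rope + field guide — 13 kg, 673 total.
The closest alternative, sleeping bag + rope + field guide, reaches only 622.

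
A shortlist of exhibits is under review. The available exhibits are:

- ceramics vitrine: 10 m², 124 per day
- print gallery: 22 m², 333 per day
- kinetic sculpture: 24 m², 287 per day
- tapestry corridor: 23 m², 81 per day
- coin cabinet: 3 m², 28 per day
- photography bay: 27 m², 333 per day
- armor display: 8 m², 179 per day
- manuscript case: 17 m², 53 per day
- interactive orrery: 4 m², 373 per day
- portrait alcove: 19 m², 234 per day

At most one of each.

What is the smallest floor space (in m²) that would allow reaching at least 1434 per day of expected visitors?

Need the lightest bundle worth ≥ 1434.
print gallery + kinetic sculpture + coin cabinet + armor display + interactive orrery + portrait alcove: 1434 expected visitors at 80 m².
Any bundle with less than 80 m² falls short of 1434.

80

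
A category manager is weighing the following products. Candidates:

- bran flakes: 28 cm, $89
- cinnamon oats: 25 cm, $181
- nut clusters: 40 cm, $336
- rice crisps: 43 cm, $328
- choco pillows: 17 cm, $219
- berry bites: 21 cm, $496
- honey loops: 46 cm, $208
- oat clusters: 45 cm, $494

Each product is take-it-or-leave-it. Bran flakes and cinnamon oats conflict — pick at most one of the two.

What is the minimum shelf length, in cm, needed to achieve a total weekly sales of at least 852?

63

Need the lightest bundle worth ≥ 852.
cinnamon oats + choco pillows + berry bites: 896 weekly sales at 63 cm.
No combination under 63 cm hits 852.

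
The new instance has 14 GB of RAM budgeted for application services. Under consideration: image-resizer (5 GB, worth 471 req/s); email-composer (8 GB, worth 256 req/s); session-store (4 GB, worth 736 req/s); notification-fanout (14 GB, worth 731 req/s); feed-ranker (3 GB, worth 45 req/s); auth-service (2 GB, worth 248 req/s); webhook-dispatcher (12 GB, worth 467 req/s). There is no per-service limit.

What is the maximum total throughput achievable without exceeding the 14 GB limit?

The ratio ordering already packs tightly: 3×session-store + auth-service, 14 GB, 2456.

2456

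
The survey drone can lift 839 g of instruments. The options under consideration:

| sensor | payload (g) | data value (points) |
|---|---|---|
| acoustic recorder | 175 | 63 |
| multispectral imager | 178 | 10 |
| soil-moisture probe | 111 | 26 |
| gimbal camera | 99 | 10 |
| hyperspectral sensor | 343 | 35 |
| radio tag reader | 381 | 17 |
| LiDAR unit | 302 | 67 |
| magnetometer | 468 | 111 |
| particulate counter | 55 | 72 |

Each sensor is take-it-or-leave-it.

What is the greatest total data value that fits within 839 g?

272

Taking acoustic recorder + soil-moisture probe + magnetometer + particulate counter: 809 g used, 272 in data value.
Next best is acoustic recorder + gimbal camera + magnetometer + particulate counter at 256 (797 g) — short by 16.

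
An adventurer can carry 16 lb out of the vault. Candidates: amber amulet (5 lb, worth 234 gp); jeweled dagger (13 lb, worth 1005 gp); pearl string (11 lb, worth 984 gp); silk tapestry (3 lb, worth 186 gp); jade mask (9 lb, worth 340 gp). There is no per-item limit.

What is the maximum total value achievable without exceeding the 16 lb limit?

1218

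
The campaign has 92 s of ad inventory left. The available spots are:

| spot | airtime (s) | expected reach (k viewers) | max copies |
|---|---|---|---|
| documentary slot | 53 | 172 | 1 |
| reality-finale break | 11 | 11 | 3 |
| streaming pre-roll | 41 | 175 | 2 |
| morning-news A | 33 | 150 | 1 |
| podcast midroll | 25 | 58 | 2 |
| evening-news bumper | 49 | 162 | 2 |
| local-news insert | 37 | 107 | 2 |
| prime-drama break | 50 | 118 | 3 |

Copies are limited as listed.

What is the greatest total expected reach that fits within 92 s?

Greedy by ratio would take reality-finale break + streaming pre-roll + morning-news A: 85 s used, total 336.
The 44 s tied up in reality-finale break and morning-news A is better spent on streaming pre-roll — total rises to 350 (82 s).
No other feasible combination exceeds 350.

350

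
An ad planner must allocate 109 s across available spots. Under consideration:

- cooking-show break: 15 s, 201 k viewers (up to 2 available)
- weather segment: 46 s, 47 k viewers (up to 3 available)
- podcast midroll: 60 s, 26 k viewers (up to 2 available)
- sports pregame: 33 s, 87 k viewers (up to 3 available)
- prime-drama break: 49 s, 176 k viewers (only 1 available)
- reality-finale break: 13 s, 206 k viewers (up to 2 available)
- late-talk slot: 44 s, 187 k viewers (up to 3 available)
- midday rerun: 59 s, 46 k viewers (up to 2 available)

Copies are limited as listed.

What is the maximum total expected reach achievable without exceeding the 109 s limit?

Taking 2×cooking-show break + 2×reality-finale break + late-talk slot: 100 s used, 1001 in expected reach.
That's the maximum — no swap from here does better than 1001.

1001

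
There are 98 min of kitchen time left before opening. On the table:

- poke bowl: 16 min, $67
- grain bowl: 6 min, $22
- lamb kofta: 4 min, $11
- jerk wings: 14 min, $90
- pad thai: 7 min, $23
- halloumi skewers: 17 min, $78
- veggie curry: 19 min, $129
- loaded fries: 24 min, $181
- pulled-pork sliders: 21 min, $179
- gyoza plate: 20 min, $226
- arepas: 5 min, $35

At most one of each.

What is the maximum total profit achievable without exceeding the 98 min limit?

805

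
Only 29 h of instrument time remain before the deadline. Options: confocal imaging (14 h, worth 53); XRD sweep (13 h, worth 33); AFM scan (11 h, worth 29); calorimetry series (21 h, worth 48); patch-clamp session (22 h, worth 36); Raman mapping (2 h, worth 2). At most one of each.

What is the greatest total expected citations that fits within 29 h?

88

Ranking by ratio (expected citations/h): confocal imaging 3.79, AFM scan 2.64, XRD sweep 2.54, calorimetry series 2.29.
The ratio heuristic lands on confocal imaging + AFM scan + Raman mapping (84) but leaves 2 h idle.
The 11 h tied up in AFM scan is better spent on XRD sweep — total rises to 88 (29 h).
Nothing else within 29 h beats 88.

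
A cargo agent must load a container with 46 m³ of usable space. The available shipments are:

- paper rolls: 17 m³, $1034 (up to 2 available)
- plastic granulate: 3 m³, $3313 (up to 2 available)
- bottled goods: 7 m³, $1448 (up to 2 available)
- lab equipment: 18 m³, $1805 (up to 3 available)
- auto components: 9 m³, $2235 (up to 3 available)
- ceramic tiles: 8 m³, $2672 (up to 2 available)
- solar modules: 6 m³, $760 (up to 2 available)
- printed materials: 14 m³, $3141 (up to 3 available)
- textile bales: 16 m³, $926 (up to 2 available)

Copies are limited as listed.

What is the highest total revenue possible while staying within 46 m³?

Ranking by ratio (revenue/m³): plastic granulate 1104.33, ceramic tiles 334.00, auto components 248.33.
Greedy by ratio would take 2×plastic granulate + 2×auto components + 2×ceramic tiles + solar modules: 46 m³ used, total 17200.
The 15 m³ tied up in auto components and solar modules is better spent on printed materials — total rises to 17346 (45 m³).
Nothing else within 46 m³ beats 17346.

17346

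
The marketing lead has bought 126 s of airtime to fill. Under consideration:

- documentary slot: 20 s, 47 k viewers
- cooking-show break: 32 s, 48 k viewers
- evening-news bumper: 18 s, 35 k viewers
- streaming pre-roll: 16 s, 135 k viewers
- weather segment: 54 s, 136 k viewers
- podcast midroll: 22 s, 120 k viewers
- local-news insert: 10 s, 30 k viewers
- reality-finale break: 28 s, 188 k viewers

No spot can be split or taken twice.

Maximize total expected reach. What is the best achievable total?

579

Greedy by ratio would take documentary slot + evening-news bumper + streaming pre-roll + podcast midroll + local-news insert + reality-finale break: 114 s used, total 555.
The 48 s tied up in documentary slot and evening-news bumper and local-news insert is better spent on weather segment — total rises to 579 (120 s).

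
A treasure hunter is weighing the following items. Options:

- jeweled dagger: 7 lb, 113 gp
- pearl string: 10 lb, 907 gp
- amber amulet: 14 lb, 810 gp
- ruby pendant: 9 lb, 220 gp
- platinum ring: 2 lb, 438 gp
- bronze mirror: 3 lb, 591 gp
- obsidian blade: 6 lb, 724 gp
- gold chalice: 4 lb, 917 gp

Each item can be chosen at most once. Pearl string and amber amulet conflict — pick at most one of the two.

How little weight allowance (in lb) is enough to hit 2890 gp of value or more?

22

Look for the lowest-weight combination reaching 2890.
pearl string + platinum ring + obsidian blade + gold chalice reaches 2986 using 22 lb.
Any bundle with less than 22 lb falls short of 2890.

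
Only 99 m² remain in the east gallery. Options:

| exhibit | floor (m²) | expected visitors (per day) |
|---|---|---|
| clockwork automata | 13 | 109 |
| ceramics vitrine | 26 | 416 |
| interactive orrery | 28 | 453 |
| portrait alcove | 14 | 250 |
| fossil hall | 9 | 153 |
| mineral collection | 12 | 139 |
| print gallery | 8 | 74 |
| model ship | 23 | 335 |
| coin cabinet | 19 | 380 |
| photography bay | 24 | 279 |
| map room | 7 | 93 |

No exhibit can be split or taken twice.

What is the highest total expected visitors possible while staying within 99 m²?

1652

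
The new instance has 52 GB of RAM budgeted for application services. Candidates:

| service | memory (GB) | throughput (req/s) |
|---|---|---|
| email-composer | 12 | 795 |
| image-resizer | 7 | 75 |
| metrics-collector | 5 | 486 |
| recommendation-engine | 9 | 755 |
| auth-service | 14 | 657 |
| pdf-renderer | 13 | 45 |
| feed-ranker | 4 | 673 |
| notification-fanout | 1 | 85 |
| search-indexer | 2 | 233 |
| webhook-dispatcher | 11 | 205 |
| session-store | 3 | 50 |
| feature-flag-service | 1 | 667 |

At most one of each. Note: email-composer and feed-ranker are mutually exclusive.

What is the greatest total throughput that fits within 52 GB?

3811

By throughput per GB: feature-flag-service 667.00, feed-ranker 168.25, search-indexer 116.50, metrics-collector 97.20 lead.
Metrics-collector + recommendation-engine + auth-service + feed-ranker + notification-fanout + search-indexer + webhook-dispatcher + session-store + feature-flag-service uses 50 of the 52 GB and totals 3811.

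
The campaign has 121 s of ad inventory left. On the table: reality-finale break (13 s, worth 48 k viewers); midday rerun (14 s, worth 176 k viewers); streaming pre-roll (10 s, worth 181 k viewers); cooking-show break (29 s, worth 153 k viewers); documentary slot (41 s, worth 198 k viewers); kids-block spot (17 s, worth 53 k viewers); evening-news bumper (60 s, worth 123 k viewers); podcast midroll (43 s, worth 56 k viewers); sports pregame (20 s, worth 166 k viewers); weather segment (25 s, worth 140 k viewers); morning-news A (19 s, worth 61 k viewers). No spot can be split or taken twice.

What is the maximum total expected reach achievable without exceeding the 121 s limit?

877

Taking the top-ratio spots first gives reality-finale break + midday rerun + streaming pre-roll + cooking-show break + sports pregame + weather segment for 864 (111 s).
The 13 s tied up in reality-finale break is better spent on morning-news A — total rises to 877 (117 s).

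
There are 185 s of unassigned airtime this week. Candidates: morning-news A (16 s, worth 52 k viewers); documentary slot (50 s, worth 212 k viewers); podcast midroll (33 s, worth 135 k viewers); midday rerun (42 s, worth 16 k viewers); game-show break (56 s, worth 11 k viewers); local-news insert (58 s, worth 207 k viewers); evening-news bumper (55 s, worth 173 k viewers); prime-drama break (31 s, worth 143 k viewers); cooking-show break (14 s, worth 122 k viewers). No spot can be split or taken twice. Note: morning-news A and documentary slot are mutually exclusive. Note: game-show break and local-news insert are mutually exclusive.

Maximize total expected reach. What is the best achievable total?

785

By expected reach per s: cooking-show break 8.71, prime-drama break 4.61, documentary slot 4.24, podcast midroll 4.09 lead.
Documentary slot + podcast midroll + evening-news bumper + prime-drama break + cooking-show break uses 183 of the 185 s and totals 785.
The spare 2 s is too small for any remaining spot, and no feasible exchange beats 785.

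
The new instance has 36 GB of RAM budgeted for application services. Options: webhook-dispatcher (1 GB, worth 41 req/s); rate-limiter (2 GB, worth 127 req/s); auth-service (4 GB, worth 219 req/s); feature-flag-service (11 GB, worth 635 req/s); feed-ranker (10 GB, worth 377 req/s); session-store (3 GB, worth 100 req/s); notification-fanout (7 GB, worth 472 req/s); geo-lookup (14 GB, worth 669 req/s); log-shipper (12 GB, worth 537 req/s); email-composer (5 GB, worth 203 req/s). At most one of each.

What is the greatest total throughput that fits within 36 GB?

1995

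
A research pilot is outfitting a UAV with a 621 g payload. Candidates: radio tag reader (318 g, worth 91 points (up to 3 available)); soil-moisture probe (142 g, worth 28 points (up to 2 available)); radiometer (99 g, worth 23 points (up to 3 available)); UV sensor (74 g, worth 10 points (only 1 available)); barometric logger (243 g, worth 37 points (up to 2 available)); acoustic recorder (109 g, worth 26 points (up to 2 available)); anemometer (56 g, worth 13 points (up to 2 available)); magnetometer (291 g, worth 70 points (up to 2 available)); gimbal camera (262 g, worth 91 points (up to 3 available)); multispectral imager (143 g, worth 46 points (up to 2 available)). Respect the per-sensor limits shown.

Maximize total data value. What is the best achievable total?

196

By data value per g: gimbal camera 0.35, multispectral imager 0.32, radio tag reader 0.29, magnetometer 0.24 lead.
The ratio heuristic lands on anemometer + 2×gimbal camera (195) but leaves 41 g idle.
Dropping gimbal camera frees 262 g; slotting in 2×multispectral imager (286 g) lifts the total to 196 at 604 g.
No other feasible combination exceeds 196.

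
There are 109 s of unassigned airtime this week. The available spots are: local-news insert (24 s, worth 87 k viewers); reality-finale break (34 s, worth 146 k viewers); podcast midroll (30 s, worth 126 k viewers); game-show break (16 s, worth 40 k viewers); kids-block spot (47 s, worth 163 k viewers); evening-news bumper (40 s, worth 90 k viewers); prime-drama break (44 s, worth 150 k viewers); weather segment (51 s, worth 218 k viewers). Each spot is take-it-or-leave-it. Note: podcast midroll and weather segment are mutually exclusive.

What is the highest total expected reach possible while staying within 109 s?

Density check — reality-finale break 4.29, weather segment 4.27, podcast midroll 4.20 are the best per s.
The ratio ordering already packs tightly: local-news insert + reality-finale break + weather segment, 109 s, 451.
That's the maximum — no feasible swap from here does better than 451.

451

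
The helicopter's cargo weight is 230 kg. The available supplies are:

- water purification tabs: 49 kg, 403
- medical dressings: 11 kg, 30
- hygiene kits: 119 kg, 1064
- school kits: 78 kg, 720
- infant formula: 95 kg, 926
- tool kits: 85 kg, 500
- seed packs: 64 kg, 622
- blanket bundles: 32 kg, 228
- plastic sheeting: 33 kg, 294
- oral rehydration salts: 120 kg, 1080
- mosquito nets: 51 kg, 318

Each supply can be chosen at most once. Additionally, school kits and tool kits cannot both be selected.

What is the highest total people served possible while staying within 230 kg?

Taking the top-ratio supplies first gives infant formula + seed packs + blanket bundles + plastic sheeting for 2070 (224 kg).
A better packing is hygiene kits + school kits + plastic sheeting: 230 kg, total 2078.
That's the maximum — no feasible swap from here does better than 2078.

2078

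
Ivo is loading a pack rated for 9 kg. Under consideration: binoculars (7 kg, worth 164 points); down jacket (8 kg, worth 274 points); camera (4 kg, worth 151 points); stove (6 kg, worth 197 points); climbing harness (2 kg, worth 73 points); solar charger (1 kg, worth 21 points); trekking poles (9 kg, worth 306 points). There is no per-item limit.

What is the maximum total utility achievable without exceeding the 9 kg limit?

323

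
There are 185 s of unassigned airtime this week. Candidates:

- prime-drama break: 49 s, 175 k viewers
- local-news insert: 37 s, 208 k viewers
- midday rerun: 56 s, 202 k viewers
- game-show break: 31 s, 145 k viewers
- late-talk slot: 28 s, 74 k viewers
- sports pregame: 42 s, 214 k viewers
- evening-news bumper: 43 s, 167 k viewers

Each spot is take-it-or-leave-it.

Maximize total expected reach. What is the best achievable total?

808

By expected reach per s: local-news insert 5.62, sports pregame 5.10, game-show break 4.68, evening-news bumper 3.88 lead.
Taking local-news insert + game-show break + late-talk slot + sports pregame + evening-news bumper: 181 s used, 808 in expected reach.
No other feasible combination exceeds 808.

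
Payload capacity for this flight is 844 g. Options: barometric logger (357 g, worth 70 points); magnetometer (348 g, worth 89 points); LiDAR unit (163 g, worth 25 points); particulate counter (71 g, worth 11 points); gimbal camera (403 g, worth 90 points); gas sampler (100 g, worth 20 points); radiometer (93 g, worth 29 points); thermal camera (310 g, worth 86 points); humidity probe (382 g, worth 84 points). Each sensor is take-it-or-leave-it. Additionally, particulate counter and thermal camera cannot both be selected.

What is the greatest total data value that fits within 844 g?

Ranking by ratio (data value/g): radiometer 0.31, thermal camera 0.28, magnetometer 0.26.
Magnetometer + gimbal camera + radiometer uses 844 of the 844 g and totals 208.

208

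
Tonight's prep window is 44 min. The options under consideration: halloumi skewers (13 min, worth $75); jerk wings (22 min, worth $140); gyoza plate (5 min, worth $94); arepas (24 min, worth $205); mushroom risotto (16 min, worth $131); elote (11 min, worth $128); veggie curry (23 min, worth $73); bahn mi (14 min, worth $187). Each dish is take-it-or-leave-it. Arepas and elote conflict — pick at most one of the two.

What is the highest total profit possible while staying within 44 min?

486

By profit per min: gyoza plate 18.80, bahn mi 13.36, elote 11.64 lead.
The ratio heuristic lands on halloumi skewers + gyoza plate + elote + bahn mi (484) but leaves 1 min idle.
The 24 min tied up in halloumi skewers and elote is better spent on arepas — total rises to 486 (43 min).
Nothing else feasible within 44 min beats 486.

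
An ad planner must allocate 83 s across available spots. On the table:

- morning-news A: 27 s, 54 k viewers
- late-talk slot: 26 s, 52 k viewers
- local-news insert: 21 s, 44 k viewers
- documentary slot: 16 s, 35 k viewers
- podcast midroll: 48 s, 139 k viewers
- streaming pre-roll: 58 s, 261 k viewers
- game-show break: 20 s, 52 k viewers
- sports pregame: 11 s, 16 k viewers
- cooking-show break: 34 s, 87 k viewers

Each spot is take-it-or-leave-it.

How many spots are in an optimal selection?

2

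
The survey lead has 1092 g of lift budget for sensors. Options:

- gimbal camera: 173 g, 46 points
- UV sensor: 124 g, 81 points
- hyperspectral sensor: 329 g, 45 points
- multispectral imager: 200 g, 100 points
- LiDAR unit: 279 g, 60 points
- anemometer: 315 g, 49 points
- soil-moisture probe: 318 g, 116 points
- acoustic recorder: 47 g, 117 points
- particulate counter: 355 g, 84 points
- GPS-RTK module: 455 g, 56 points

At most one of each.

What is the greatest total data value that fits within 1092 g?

498

Taking the top-ratio sensors first gives gimbal camera + UV sensor + multispectral imager + soil-moisture probe + acoustic recorder for 460 (862 g).
Dropping gimbal camera frees 173 g; slotting in particulate counter (355 g) lifts the total to 498 at 1044 g.
The spare 48 g is too small for any remaining sensor, and no exchange beats 498.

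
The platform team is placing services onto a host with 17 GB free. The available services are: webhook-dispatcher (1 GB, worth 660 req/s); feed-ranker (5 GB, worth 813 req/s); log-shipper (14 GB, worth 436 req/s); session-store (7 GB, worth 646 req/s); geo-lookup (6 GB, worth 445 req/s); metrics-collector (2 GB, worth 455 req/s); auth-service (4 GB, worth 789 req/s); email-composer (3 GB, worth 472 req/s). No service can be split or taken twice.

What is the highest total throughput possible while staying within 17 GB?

Webhook-dispatcher + feed-ranker + metrics-collector + auth-service + email-composer uses 15 of the 17 GB and totals 3189.
That's the maximum — no swap from here does better than 3189.

3189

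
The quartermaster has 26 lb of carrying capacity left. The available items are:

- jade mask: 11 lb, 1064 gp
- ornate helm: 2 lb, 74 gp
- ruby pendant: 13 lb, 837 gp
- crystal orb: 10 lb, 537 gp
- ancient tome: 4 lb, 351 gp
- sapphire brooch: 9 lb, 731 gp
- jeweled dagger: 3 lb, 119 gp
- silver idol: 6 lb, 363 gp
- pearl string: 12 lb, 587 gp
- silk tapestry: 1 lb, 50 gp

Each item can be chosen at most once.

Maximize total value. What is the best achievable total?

2220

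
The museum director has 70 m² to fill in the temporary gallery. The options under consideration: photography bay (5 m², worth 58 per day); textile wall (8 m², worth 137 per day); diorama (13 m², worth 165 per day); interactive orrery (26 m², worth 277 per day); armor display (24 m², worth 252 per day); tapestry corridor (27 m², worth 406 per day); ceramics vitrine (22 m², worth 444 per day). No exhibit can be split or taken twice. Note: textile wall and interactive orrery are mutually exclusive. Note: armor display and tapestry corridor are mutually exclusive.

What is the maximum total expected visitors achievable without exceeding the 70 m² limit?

1152

By expected visitors per m²: ceramics vitrine 20.18, textile wall 17.12, tapestry corridor 15.04 lead.
Taking textile wall + diorama + tapestry corridor + ceramics vitrine: 70 m² used, 1152 in expected visitors.
Next best is photography bay + diorama + tapestry corridor + ceramics vitrine at 1073 (67 m²) — short by 79.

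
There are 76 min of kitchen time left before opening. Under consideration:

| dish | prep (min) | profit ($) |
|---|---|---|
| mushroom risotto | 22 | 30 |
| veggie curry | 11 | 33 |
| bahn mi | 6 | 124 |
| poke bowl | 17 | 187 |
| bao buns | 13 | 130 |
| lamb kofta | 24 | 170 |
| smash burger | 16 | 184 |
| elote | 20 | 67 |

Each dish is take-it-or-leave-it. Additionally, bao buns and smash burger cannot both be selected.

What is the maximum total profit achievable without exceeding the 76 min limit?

Ranking by ratio (profit/min): bahn mi 20.67, smash burger 11.50, poke bowl 11.00.
Best packing: veggie curry + bahn mi + poke bowl + lamb kofta + smash burger — 74 min, 698 total.

698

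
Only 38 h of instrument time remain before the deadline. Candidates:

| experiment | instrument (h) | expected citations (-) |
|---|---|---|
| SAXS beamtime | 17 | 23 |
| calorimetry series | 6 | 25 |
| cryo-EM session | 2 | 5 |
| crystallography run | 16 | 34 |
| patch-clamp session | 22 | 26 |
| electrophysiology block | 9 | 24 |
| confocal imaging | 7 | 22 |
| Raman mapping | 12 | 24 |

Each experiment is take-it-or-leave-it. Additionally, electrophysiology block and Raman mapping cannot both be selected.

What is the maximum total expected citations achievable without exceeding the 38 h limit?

Ranking by ratio (expected citations/h): calorimetry series 4.17, confocal imaging 3.14, electrophysiology block 2.67.
Taking calorimetry series + crystallography run + electrophysiology block + confocal imaging: 38 h used, 105 in expected citations.

105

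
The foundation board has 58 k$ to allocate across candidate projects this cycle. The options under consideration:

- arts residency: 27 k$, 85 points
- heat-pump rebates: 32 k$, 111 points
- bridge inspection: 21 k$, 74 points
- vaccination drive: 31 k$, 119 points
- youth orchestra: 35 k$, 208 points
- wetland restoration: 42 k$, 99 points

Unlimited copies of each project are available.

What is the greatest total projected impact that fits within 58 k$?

282

Density check — youth orchestra 5.94, vaccination drive 3.84, bridge inspection 3.52 are the best per k$.
The ratio ordering already packs tightly: bridge inspection + youth orchestra, 56 k$, 282.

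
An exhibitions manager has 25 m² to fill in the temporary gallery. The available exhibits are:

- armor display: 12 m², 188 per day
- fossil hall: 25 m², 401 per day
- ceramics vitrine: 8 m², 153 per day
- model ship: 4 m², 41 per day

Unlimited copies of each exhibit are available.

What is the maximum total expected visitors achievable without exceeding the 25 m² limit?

459

3×ceramics vitrine uses 24 of the 25 m² and totals 459.
Every other selection either busts 25 m² or fails to beat 459.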